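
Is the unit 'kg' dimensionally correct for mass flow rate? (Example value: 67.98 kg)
No

mass flow rate has SI base units: kg / s
kg does NOT reduce to kg / s; a valid unit for mass flow rate would be e.g. kg/s.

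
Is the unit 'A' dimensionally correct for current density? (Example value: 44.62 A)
No

current density has SI base units: A / m^2
A does NOT reduce to A / m^2; a valid unit for current density would be e.g. A/m².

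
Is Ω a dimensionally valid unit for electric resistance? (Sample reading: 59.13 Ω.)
Yes

electric resistance has SI base units: kg * m^2 / (A^2 * s^3)
Ω reduces to the same SI base units, so it is a valid unit for electric resistance.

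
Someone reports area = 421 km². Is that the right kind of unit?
Yes

area has SI base units: m^2
km² reduces to the same SI base units, so it is a valid unit for area.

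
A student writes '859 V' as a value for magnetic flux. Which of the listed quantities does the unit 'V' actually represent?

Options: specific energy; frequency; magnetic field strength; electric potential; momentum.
electric potential

magnetic flux should have units dimensionally equivalent to kg * m^2 / (A * s^2) (e.g. Wb).
The given unit 'V' reduces to kg * m^2 / (A * s^3). Of the listed options, that is the dimensionality of electric potential.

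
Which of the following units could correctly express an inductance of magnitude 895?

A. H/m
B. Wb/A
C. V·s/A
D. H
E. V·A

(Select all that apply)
B, C, D

inductance has SI base units: kg * m^2 / (A^2 * s^2)

Checking each option against kg * m^2 / (A^2 * s^2):
  A. H/m: ✗ does not match
  B. Wb/A: ✓ matches
  C. V·s/A: ✓ matches
  D. H: ✓ matches
  E. V·A: ✗ does not match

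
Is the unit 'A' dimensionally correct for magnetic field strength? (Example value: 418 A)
No

magnetic field strength has SI base units: A / m
A does NOT reduce to A / m; a valid unit for magnetic field strength would be e.g. A/m.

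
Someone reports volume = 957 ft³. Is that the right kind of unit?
Yes

volume has SI base units: m^3
ft³ reduces to the same SI base units, so it is a valid unit for volume.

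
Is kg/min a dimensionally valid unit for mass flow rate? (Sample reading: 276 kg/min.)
Yes

mass flow rate has SI base units: kg / s
kg/min reduces to the same SI base units, so it is a valid unit for mass flow rate.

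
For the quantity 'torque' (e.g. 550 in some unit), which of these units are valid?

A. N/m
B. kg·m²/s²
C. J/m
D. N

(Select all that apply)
B

torque has SI base units: kg * m^2 / s^2

Checking each option against kg * m^2 / s^2:
  A. N/m: ✗ does not match
  B. kg·m²/s²: ✓ matches
  C. J/m: ✗ does not match
  D. N: ✗ does not match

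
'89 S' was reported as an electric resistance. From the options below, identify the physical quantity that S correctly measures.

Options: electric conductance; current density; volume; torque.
electric conductance

electric resistance should have units dimensionally equivalent to kg * m^2 / (A^2 * s^3) (e.g. Ω).
The given unit 'S' reduces to A^2 * s^3 / (kg * m^2). Of the listed options, that is the dimensionality of electric conductance.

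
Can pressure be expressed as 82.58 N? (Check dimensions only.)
No

pressure has SI base units: kg / (m * s^2)
N does NOT reduce to kg / (m * s^2); a valid unit for pressure would be e.g. Pa.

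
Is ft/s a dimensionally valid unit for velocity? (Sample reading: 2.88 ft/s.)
Yes

velocity has SI base units: m / s
ft/s reduces to the same SI base units, so it is a valid unit for velocity.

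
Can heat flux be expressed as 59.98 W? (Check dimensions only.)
No

heat flux has SI base units: kg / s^3
W does NOT reduce to kg / s^3; a valid unit for heat flux would be e.g. W/m².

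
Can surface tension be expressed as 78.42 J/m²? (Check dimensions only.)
Yes

surface tension has SI base units: kg / s^2
J/m² reduces to the same SI base units, so it is a valid unit for surface tension.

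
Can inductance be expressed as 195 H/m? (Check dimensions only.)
No

inductance has SI base units: kg * m^2 / (A^2 * s^2)
H/m does NOT reduce to kg * m^2 / (A^2 * s^2); a valid unit for inductance would be e.g. H.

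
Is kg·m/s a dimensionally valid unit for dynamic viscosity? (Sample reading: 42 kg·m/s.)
No

dynamic viscosity has SI base units: kg / (m * s)
kg·m/s does NOT reduce to kg / (m * s); a valid unit for dynamic viscosity would be e.g. Pa·s.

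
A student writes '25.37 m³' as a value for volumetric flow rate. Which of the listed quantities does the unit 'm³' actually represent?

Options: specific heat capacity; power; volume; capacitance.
volume

volumetric flow rate should have units dimensionally equivalent to m^3 / s (e.g. m³/s).
The given unit 'm³' reduces to m^3. Of the listed options, that is the dimensionality of volume.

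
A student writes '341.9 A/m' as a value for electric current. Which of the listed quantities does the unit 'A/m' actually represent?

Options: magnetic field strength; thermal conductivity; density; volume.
magnetic field strength

electric current should have units dimensionally equivalent to A (e.g. A).
The given unit 'A/m' reduces to A / m. Of the listed options, that is the dimensionality of magnetic field strength.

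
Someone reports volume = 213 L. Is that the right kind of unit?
Yes

volume has SI base units: m^3
L reduces to the same SI base units, so it is a valid unit for volume.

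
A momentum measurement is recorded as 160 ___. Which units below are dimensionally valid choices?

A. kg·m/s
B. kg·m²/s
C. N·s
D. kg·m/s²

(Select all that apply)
A, C

momentum has SI base units: kg * m / s

Checking each option against kg * m / s:
  A. kg·m/s: ✓ matches
  B. kg·m²/s: ✗ does not match
  C. N·s: ✓ matches
  D. kg·m/s²: ✗ does not match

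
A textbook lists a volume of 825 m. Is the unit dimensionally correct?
No

volume has SI base units: m^3
m does NOT reduce to m^3; a valid unit for volume would be e.g. m³.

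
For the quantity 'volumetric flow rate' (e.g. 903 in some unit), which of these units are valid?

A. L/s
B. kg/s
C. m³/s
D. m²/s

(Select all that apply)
A, C

volumetric flow rate has SI base units: m^3 / s

Checking each option against m^3 / s:
  A. L/s: ✓ matches
  B. kg/s: ✗ does not match
  C. m³/s: ✓ matches
  D. m²/s: ✗ does not match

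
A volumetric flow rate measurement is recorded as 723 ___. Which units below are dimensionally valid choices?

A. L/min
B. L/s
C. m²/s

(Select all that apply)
A, B

volumetric flow rate has SI base units: m^3 / s

Checking each option against m^3 / s:
  A. L/min: ✓ matches
  B. L/s: ✓ matches
  C. m²/s: ✗ does not match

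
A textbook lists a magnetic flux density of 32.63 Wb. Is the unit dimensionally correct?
No

magnetic flux density has SI base units: kg / (A * s^2)
Wb does NOT reduce to kg / (A * s^2); a valid unit for magnetic flux density would be e.g. T.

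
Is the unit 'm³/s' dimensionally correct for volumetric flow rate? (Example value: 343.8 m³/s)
Yes

volumetric flow rate has SI base units: m^3 / s
m³/s reduces to the same SI base units, so it is a valid unit for volumetric flow rate.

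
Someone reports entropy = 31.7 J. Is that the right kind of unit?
No

entropy has SI base units: kg * m^2 / (s^2 * K)
J does NOT reduce to kg * m^2 / (s^2 * K); a valid unit for entropy would be e.g. J/K.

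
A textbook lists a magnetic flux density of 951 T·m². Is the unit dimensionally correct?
No

magnetic flux density has SI base units: kg / (A * s^2)
T·m² does NOT reduce to kg / (A * s^2); a valid unit for magnetic flux density would be e.g. T.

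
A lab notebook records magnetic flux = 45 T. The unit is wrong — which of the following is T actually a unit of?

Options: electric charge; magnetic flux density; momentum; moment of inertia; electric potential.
magnetic flux density

magnetic flux should have units dimensionally equivalent to kg * m^2 / (A * s^2) (e.g. Wb).
The given unit 'T' reduces to kg / (A * s^2). Of the listed options, that is the dimensionality of magnetic flux density.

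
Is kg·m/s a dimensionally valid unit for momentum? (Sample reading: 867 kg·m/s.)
Yes

momentum has SI base units: kg * m / s
kg·m/s reduces to the same SI base units, so it is a valid unit for momentum.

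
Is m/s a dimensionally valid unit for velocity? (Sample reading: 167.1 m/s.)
Yes

velocity has SI base units: m / s
m/s reduces to the same SI base units, so it is a valid unit for velocity.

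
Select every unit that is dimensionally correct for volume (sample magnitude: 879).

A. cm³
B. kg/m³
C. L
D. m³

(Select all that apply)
A, C, D

volume has SI base units: m^3

Checking each option against m^3:
  A. cm³: ✓ matches
  B. kg/m³: ✗ does not match
  C. L: ✓ matches
  D. m³: ✓ matches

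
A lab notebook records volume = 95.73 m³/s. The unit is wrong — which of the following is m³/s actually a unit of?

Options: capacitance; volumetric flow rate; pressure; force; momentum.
volumetric flow rate

volume should have units dimensionally equivalent to m^3 (e.g. m³).
The given unit 'm³/s' reduces to m^3 / s. Of the listed options, that is the dimensionality of volumetric flow rate.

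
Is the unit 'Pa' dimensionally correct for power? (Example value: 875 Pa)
No

power has SI base units: kg * m^2 / s^3
Pa does NOT reduce to kg * m^2 / s^3; a valid unit for power would be e.g. W.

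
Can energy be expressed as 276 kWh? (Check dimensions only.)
Yes

energy has SI base units: kg * m^2 / s^2
kWh reduces to the same SI base units, so it is a valid unit for energy.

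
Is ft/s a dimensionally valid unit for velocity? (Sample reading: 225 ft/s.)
Yes

velocity has SI base units: m / s
ft/s reduces to the same SI base units, so it is a valid unit for velocity.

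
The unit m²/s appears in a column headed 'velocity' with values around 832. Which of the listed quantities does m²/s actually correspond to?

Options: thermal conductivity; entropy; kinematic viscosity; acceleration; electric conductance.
kinematic viscosity

velocity should have units dimensionally equivalent to m / s (e.g. m/s).
The given unit 'm²/s' reduces to m^2 / s. Of the listed options, that is the dimensionality of kinematic viscosity.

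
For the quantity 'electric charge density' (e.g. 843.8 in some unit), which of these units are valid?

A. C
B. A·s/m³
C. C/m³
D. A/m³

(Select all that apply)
B, C

electric charge density has SI base units: A * s / m^3

Checking each option against A * s / m^3:
  A. C: ✗ does not match
  B. A·s/m³: ✓ matches
  C. C/m³: ✓ matches
  D. A/m³: ✗ does not match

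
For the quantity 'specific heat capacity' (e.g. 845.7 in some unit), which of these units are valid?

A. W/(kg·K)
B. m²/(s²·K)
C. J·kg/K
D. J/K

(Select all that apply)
B

specific heat capacity has SI base units: m^2 / (s^2 * K)

Checking each option against m^2 / (s^2 * K):
  A. W/(kg·K): ✗ does not match
  B. m²/(s²·K): ✓ matches
  C. J·kg/K: ✗ does not match
  D. J/K: ✗ does not match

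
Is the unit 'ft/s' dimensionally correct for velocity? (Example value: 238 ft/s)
Yes

velocity has SI base units: m / s
ft/s reduces to the same SI base units, so it is a valid unit for velocity.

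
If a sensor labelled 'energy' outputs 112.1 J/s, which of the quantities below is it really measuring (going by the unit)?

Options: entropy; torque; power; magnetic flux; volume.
power

energy should have units dimensionally equivalent to kg * m^2 / s^2 (e.g. J).
The given unit 'J/s' reduces to kg * m^2 / s^3. Of the listed options, that is the dimensionality of power.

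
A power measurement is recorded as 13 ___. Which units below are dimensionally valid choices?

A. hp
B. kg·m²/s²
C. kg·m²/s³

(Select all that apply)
A, C

power has SI base units: kg * m^2 / s^3

Checking each option against kg * m^2 / s^3:
  A. hp: ✓ matches
  B. kg·m²/s²: ✗ does not match
  C. kg·m²/s³: ✓ matches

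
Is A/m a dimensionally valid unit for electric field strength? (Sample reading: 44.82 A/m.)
No

electric field strength has SI base units: kg * m / (A * s^3)
A/m does NOT reduce to kg * m / (A * s^3); a valid unit for electric field strength would be e.g. V/m.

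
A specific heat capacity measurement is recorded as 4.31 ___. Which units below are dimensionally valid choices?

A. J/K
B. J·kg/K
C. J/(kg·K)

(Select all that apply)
C

specific heat capacity has SI base units: m^2 / (s^2 * K)

Checking each option against m^2 / (s^2 * K):
  A. J/K: ✗ does not match
  B. J·kg/K: ✗ does not match
  C. J/(kg·K): ✓ matches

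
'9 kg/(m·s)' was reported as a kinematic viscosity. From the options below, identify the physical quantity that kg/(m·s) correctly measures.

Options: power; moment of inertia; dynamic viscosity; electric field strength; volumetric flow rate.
dynamic viscosity

kinematic viscosity should have units dimensionally equivalent to m^2 / s (e.g. m²/s).
The given unit 'kg/(m·s)' reduces to kg / (m * s). Of the listed options, that is the dimensionality of dynamic viscosity.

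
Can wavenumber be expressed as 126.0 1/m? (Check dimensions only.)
Yes

wavenumber has SI base units: 1 / m
1/m reduces to the same SI base units, so it is a valid unit for wavenumber.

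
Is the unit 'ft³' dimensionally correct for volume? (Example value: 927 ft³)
Yes

volume has SI base units: m^3
ft³ reduces to the same SI base units, so it is a valid unit for volume.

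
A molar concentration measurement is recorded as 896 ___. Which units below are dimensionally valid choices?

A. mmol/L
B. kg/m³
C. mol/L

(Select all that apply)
A, C

molar concentration has SI base units: mol / m^3

Checking each option against mol / m^3:
  A. mmol/L: ✓ matches
  B. kg/m³: ✗ does not match
  C. mol/L: ✓ matches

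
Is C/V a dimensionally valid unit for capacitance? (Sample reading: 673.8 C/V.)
Yes

capacitance has SI base units: A^2 * s^4 / (kg * m^2)
C/V reduces to the same SI base units, so it is a valid unit for capacitance.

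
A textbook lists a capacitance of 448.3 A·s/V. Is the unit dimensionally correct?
Yes

capacitance has SI base units: A^2 * s^4 / (kg * m^2)
A·s/V reduces to the same SI base units, so it is a valid unit for capacitance.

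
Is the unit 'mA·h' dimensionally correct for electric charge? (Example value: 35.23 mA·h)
Yes

electric charge has SI base units: A * s
mA·h reduces to the same SI base units, so it is a valid unit for electric charge.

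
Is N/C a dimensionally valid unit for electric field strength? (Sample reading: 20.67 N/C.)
Yes

electric field strength has SI base units: kg * m / (A * s^3)
N/C reduces to the same SI base units, so it is a valid unit for electric field strength.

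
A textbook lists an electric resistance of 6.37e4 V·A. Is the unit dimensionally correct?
No

electric resistance has SI base units: kg * m^2 / (A^2 * s^3)
V·A does NOT reduce to kg * m^2 / (A^2 * s^3); a valid unit for electric resistance would be e.g. Ω.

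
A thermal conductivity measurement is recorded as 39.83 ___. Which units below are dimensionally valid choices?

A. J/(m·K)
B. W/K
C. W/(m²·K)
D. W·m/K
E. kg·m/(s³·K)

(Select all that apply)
E

thermal conductivity has SI base units: kg * m / (s^3 * K)

Checking each option against kg * m / (s^3 * K):
  A. J/(m·K): ✗ does not match
  B. W/K: ✗ does not match
  C. W/(m²·K): ✗ does not match
  D. W·m/K: ✗ does not match
  E. kg·m/(s³·K): ✓ matches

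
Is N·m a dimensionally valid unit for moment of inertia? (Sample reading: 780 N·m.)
No

moment of inertia has SI base units: kg * m^2
N·m does NOT reduce to kg * m^2; a valid unit for moment of inertia would be e.g. kg·m².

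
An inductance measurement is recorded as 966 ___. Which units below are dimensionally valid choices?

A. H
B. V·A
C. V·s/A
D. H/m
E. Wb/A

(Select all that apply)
A, C, E

inductance has SI base units: kg * m^2 / (A^2 * s^2)

Checking each option against kg * m^2 / (A^2 * s^2):
  A. H: ✓ matches
  B. V·A: ✗ does not match
  C. V·s/A: ✓ matches
  D. H/m: ✗ does not match
  E. Wb/A: ✓ matches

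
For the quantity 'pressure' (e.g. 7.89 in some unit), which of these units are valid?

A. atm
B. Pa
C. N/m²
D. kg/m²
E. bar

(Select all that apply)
A, B, C, E

pressure has SI base units: kg / (m * s^2)

Checking each option against kg / (m * s^2):
  A. atm: ✓ matches
  B. Pa: ✓ matches
  C. N/m²: ✓ matches
  D. kg/m²: ✗ does not match
  E. bar: ✓ matches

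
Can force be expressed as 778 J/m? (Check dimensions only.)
Yes

force has SI base units: kg * m / s^2
J/m reduces to the same SI base units, so it is a valid unit for force.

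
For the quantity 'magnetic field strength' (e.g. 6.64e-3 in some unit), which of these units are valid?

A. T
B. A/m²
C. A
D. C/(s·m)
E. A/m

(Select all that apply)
D, E

magnetic field strength has SI base units: A / m

Checking each option against A / m:
  A. T: ✗ does not match
  B. A/m²: ✗ does not match
  C. A: ✗ does not match
  D. C/(s·m): ✓ matches
  E. A/m: ✓ matches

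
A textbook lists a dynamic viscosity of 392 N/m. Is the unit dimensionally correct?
No

dynamic viscosity has SI base units: kg / (m * s)
N/m does NOT reduce to kg / (m * s); a valid unit for dynamic viscosity would be e.g. Pa·s.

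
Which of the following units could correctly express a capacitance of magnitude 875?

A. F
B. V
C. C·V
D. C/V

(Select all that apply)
A, D

capacitance has SI base units: A^2 * s^4 / (kg * m^2)

Checking each option against A^2 * s^4 / (kg * m^2):
  A. F: ✓ matches
  B. V: ✗ does not match
  C. C·V: ✗ does not match
  D. C/V: ✓ matches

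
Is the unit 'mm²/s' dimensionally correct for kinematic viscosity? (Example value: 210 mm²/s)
Yes

kinematic viscosity has SI base units: m^2 / s
mm²/s reduces to the same SI base units, so it is a valid unit for kinematic viscosity.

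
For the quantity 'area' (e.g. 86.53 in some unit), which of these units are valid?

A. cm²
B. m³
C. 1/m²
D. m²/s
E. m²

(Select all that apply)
A, E

area has SI base units: m^2

Checking each option against m^2:
  A. cm²: ✓ matches
  B. m³: ✗ does not match
  C. 1/m²: ✗ does not match
  D. m²/s: ✗ does not match
  E. m²: ✓ matches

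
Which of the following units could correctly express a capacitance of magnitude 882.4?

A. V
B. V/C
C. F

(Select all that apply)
C

capacitance has SI base units: A^2 * s^4 / (kg * m^2)

Checking each option against A^2 * s^4 / (kg * m^2):
  A. V: ✗ does not match
  B. V/C: ✗ does not match
  C. F: ✓ matches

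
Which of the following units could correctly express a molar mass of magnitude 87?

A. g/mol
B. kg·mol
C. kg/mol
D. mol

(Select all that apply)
A, C

molar mass has SI base units: kg / mol

Checking each option against kg / mol:
  A. g/mol: ✓ matches
  B. kg·mol: ✗ does not match
  C. kg/mol: ✓ matches
  D. mol: ✗ does not match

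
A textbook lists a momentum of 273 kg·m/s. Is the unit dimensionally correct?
Yes

momentum has SI base units: kg * m / s
kg·m/s reduces to the same SI base units, so it is a valid unit for momentum.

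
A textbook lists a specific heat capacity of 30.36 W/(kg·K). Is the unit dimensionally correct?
No

specific heat capacity has SI base units: m^2 / (s^2 * K)
W/(kg·K) does NOT reduce to m^2 / (s^2 * K); a valid unit for specific heat capacity would be e.g. J/(kg·K).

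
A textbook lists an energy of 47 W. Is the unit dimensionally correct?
No

energy has SI base units: kg * m^2 / s^2
W does NOT reduce to kg * m^2 / s^2; a valid unit for energy would be e.g. J.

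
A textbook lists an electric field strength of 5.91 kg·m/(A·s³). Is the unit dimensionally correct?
Yes

electric field strength has SI base units: kg * m / (A * s^3)
kg·m/(A·s³) reduces to the same SI base units, so it is a valid unit for electric field strength.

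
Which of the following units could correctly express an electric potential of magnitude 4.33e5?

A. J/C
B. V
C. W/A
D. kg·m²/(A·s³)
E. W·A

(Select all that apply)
A, B, C, D

electric potential has SI base units: kg * m^2 / (A * s^3)

Checking each option against kg * m^2 / (A * s^3):
  A. J/C: ✓ matches
  B. V: ✓ matches
  C. W/A: ✓ matches
  D. kg·m²/(A·s³): ✓ matches
  E. W·A: ✗ does not match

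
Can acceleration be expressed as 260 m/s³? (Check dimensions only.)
No

acceleration has SI base units: m / s^2
m/s³ does NOT reduce to m / s^2; a valid unit for acceleration would be e.g. m/s².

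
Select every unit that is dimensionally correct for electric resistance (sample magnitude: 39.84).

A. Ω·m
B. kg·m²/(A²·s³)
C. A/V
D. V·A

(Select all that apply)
B

electric resistance has SI base units: kg * m^2 / (A^2 * s^3)

Checking each option against kg * m^2 / (A^2 * s^3):
  A. Ω·m: ✗ does not match
  B. kg·m²/(A²·s³): ✓ matches
  C. A/V: ✗ does not match
  D. V·A: ✗ does not match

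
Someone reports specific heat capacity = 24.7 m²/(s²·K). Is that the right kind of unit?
Yes

specific heat capacity has SI base units: m^2 / (s^2 * K)
m²/(s²·K) reduces to the same SI base units, so it is a valid unit for specific heat capacity.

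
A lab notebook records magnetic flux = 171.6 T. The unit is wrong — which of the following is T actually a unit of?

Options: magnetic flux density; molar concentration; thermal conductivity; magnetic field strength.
magnetic flux density

magnetic flux should have units dimensionally equivalent to kg * m^2 / (A * s^2) (e.g. Wb).
The given unit 'T' reduces to kg / (A * s^2). Of the listed options, that is the dimensionality of magnetic flux density.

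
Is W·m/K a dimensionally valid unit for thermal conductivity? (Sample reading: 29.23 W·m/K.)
No

thermal conductivity has SI base units: kg * m / (s^3 * K)
W·m/K does NOT reduce to kg * m / (s^3 * K); a valid unit for thermal conductivity would be e.g. W/(m·K).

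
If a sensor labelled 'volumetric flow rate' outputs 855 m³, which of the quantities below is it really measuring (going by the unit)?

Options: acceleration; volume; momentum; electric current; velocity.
volume

volumetric flow rate should have units dimensionally equivalent to m^3 / s (e.g. m³/s).
The given unit 'm³' reduces to m^3. Of the listed options, that is the dimensionality of volume.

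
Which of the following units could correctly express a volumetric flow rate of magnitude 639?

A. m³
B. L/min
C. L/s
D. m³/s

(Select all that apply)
B, C, D

volumetric flow rate has SI base units: m^3 / s

Checking each option against m^3 / s:
  A. m³: ✗ does not match
  B. L/min: ✓ matches
  C. L/s: ✓ matches
  D. m³/s: ✓ matches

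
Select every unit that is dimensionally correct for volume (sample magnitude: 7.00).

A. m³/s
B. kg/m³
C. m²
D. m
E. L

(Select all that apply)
E

volume has SI base units: m^3

Checking each option against m^3:
  A. m³/s: ✗ does not match
  B. kg/m³: ✗ does not match
  C. m²: ✗ does not match
  D. m: ✗ does not match
  E. L: ✓ matches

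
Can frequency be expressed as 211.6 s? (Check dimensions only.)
No

frequency has SI base units: 1 / s
s does NOT reduce to 1 / s; a valid unit for frequency would be e.g. Hz.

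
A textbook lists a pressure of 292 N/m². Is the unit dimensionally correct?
Yes

pressure has SI base units: kg / (m * s^2)
N/m² reduces to the same SI base units, so it is a valid unit for pressure.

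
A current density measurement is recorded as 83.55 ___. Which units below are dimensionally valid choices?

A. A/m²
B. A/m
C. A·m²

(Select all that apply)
A

current density has SI base units: A / m^2

Checking each option against A / m^2:
  A. A/m²: ✓ matches
  B. A/m: ✗ does not match
  C. A·m²: ✗ does not match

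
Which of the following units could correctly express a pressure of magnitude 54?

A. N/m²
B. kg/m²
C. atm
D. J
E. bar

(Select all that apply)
A, C, E

pressure has SI base units: kg / (m * s^2)

Checking each option against kg / (m * s^2):
  A. N/m²: ✓ matches
  B. kg/m²: ✗ does not match
  C. atm: ✓ matches
  D. J: ✗ does not match
  E. bar: ✓ matches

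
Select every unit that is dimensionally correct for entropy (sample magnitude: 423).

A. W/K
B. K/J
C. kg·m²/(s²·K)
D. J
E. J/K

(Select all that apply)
C, E

entropy has SI base units: kg * m^2 / (s^2 * K)

Checking each option against kg * m^2 / (s^2 * K):
  A. W/K: ✗ does not match
  B. K/J: ✗ does not match
  C. kg·m²/(s²·K): ✓ matches
  D. J: ✗ does not match
  E. J/K: ✓ matches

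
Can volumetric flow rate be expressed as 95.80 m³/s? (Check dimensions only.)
Yes

volumetric flow rate has SI base units: m^3 / s
m³/s reduces to the same SI base units, so it is a valid unit for volumetric flow rate.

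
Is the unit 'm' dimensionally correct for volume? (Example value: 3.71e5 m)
No

volume has SI base units: m^3
m does NOT reduce to m^3; a valid unit for volume would be e.g. m³.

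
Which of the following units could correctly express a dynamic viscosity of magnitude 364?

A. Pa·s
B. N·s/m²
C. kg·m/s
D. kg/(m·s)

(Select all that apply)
A, B, D

dynamic viscosity has SI base units: kg / (m * s)

Checking each option against kg / (m * s):
  A. Pa·s: ✓ matches
  B. N·s/m²: ✓ matches
  C. kg·m/s: ✗ does not match
  D. kg/(m·s): ✓ matches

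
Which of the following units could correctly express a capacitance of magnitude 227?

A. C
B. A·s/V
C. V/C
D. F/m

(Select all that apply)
B

capacitance has SI base units: A^2 * s^4 / (kg * m^2)

Checking each option against A^2 * s^4 / (kg * m^2):
  A. C: ✗ does not match
  B. A·s/V: ✓ matches
  C. V/C: ✗ does not match
  D. F/m: ✗ does not match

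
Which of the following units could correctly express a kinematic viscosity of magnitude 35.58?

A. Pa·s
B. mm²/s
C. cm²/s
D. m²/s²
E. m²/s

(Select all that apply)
B, C, E

kinematic viscosity has SI base units: m^2 / s

Checking each option against m^2 / s:
  A. Pa·s: ✗ does not match
  B. mm²/s: ✓ matches
  C. cm²/s: ✓ matches
  D. m²/s²: ✗ does not match
  E. m²/s: ✓ matches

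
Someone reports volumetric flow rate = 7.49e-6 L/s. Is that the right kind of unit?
Yes

volumetric flow rate has SI base units: m^3 / s
L/s reduces to the same SI base units, so it is a valid unit for volumetric flow rate.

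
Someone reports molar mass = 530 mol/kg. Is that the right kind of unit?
No

molar mass has SI base units: kg / mol
mol/kg does NOT reduce to kg / mol; a valid unit for molar mass would be e.g. kg/mol.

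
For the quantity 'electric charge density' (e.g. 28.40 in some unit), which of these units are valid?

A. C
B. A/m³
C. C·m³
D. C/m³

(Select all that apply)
D

electric charge density has SI base units: A * s / m^3

Checking each option against A * s / m^3:
  A. C: ✗ does not match
  B. A/m³: ✗ does not match
  C. C·m³: ✗ does not match
  D. C/m³: ✓ matches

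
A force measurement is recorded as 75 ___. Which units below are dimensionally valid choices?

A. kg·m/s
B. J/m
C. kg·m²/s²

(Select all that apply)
B

force has SI base units: kg * m / s^2

Checking each option against kg * m / s^2:
  A. kg·m/s: ✗ does not match
  B. J/m: ✓ matches
  C. kg·m²/s²: ✗ does not match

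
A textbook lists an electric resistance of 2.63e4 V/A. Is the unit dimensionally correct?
Yes

electric resistance has SI base units: kg * m^2 / (A^2 * s^3)
V/A reduces to the same SI base units, so it is a valid unit for electric resistance.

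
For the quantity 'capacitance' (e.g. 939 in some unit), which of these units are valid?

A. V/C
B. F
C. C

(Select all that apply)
B

capacitance has SI base units: A^2 * s^4 / (kg * m^2)

Checking each option against A^2 * s^4 / (kg * m^2):
  A. V/C: ✗ does not match
  B. F: ✓ matches
  C. C: ✗ does not match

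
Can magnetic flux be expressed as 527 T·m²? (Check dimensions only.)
Yes

magnetic flux has SI base units: kg * m^2 / (A * s^2)
T·m² reduces to the same SI base units, so it is a valid unit for magnetic flux.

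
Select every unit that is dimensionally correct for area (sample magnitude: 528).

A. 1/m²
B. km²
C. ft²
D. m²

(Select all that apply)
B, C, D

area has SI base units: m^2

Checking each option against m^2:
  A. 1/m²: ✗ does not match
  B. km²: ✓ matches
  C. ft²: ✓ matches
  D. m²: ✓ matches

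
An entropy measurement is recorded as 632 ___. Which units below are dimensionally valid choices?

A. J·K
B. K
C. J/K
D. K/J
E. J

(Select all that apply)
C

entropy has SI base units: kg * m^2 / (s^2 * K)

Checking each option against kg * m^2 / (s^2 * K):
  A. J·K: ✗ does not match
  B. K: ✗ does not match
  C. J/K: ✓ matches
  D. K/J: ✗ does not match
  E. J: ✗ does not match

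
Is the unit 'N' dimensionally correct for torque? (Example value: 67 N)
No

torque has SI base units: kg * m^2 / s^2
N does NOT reduce to kg * m^2 / s^2; a valid unit for torque would be e.g. N·m.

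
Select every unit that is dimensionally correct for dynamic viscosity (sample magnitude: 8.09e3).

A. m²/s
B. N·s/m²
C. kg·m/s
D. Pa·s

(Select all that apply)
B, D

dynamic viscosity has SI base units: kg / (m * s)

Checking each option against kg / (m * s):
  A. m²/s: ✗ does not match
  B. N·s/m²: ✓ matches
  C. kg·m/s: ✗ does not match
  D. Pa·s: ✓ matches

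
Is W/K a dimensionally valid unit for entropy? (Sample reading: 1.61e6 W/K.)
No

entropy has SI base units: kg * m^2 / (s^2 * K)
W/K does NOT reduce to kg * m^2 / (s^2 * K); a valid unit for entropy would be e.g. J/K.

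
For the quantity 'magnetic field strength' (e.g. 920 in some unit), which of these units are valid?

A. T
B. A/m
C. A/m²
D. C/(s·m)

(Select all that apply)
B, D

magnetic field strength has SI base units: A / m

Checking each option against A / m:
  A. T: ✗ does not match
  B. A/m: ✓ matches
  C. A/m²: ✗ does not match
  D. C/(s·m): ✓ matches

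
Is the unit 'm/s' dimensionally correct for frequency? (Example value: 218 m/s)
No

frequency has SI base units: 1 / s
m/s does NOT reduce to 1 / s; a valid unit for frequency would be e.g. Hz.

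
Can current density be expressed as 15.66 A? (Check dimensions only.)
No

current density has SI base units: A / m^2
A does NOT reduce to A / m^2; a valid unit for current density would be e.g. A/m².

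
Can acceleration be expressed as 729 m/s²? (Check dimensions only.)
Yes

acceleration has SI base units: m / s^2
m/s² reduces to the same SI base units, so it is a valid unit for acceleration.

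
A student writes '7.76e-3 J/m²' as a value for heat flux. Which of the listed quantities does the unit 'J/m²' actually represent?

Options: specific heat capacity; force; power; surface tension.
surface tension

heat flux should have units dimensionally equivalent to kg / s^3 (e.g. W/m²).
The given unit 'J/m²' reduces to kg / s^2. Of the listed options, that is the dimensionality of surface tension.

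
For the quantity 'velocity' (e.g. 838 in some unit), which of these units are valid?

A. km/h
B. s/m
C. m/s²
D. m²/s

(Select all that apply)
A

velocity has SI base units: m / s

Checking each option against m / s:
  A. km/h: ✓ matches
  B. s/m: ✗ does not match
  C. m/s²: ✗ does not match
  D. m²/s: ✗ does not match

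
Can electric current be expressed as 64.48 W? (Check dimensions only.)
No

electric current has SI base units: A
W does NOT reduce to A; a valid unit for electric current would be e.g. A.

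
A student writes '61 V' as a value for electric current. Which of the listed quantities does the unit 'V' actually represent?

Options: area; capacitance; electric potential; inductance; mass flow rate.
electric potential

electric current should have units dimensionally equivalent to A (e.g. A).
The given unit 'V' reduces to kg * m^2 / (A * s^3). Of the listed options, that is the dimensionality of electric potential.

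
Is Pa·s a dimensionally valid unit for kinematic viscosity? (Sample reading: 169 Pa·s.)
No

kinematic viscosity has SI base units: m^2 / s
Pa·s does NOT reduce to m^2 / s; a valid unit for kinematic viscosity would be e.g. m²/s.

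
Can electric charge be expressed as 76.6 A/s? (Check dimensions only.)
No

electric charge has SI base units: A * s
A/s does NOT reduce to A * s; a valid unit for electric charge would be e.g. C.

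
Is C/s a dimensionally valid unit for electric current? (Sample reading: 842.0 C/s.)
Yes

electric current has SI base units: A
C/s reduces to the same SI base units, so it is a valid unit for electric current.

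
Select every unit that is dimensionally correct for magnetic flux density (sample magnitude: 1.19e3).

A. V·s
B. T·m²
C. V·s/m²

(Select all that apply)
C

magnetic flux density has SI base units: kg / (A * s^2)

Checking each option against kg / (A * s^2):
  A. V·s: ✗ does not match
  B. T·m²: ✗ does not match
  C. V·s/m²: ✓ matches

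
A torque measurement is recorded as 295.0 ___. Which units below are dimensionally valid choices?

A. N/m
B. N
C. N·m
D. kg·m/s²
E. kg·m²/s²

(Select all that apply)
C, E

torque has SI base units: kg * m^2 / s^2

Checking each option against kg * m^2 / s^2:
  A. N/m: ✗ does not match
  B. N: ✗ does not match
  C. N·m: ✓ matches
  D. kg·m/s²: ✗ does not match
  E. kg·m²/s²: ✓ matches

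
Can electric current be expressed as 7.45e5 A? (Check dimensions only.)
Yes

electric current has SI base units: A
A reduces to the same SI base units, so it is a valid unit for electric current.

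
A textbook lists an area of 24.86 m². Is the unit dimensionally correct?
Yes

area has SI base units: m^2
m² reduces to the same SI base units, so it is a valid unit for area.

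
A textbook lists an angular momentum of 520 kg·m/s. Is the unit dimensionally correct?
No

angular momentum has SI base units: kg * m^2 / s
kg·m/s does NOT reduce to kg * m^2 / s; a valid unit for angular momentum would be e.g. kg·m²/s.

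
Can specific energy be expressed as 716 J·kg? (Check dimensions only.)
No

specific energy has SI base units: m^2 / s^2
J·kg does NOT reduce to m^2 / s^2; a valid unit for specific energy would be e.g. J/kg.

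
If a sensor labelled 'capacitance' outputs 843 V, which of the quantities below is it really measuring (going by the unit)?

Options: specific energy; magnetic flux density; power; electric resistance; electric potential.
electric potential

capacitance should have units dimensionally equivalent to A^2 * s^4 / (kg * m^2) (e.g. F).
The given unit 'V' reduces to kg * m^2 / (A * s^3). Of the listed options, that is the dimensionality of electric potential.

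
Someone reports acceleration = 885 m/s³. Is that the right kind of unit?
No

acceleration has SI base units: m / s^2
m/s³ does NOT reduce to m / s^2; a valid unit for acceleration would be e.g. m/s².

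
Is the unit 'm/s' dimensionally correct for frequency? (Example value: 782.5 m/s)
No

frequency has SI base units: 1 / s
m/s does NOT reduce to 1 / s; a valid unit for frequency would be e.g. Hz.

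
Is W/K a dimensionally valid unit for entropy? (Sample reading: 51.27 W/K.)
No

entropy has SI base units: kg * m^2 / (s^2 * K)
W/K does NOT reduce to kg * m^2 / (s^2 * K); a valid unit for entropy would be e.g. J/K.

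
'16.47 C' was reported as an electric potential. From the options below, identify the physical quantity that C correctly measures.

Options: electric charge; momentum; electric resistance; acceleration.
electric charge

electric potential should have units dimensionally equivalent to kg * m^2 / (A * s^3) (e.g. V).
The given unit 'C' reduces to A * s. Of the listed options, that is the dimensionality of electric charge.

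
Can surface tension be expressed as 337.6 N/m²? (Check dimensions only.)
No

surface tension has SI base units: kg / s^2
N/m² does NOT reduce to kg / s^2; a valid unit for surface tension would be e.g. N/m.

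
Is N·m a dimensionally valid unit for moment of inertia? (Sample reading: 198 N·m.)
No

moment of inertia has SI base units: kg * m^2
N·m does NOT reduce to kg * m^2; a valid unit for moment of inertia would be e.g. kg·m².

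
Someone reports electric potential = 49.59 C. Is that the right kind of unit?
No

electric potential has SI base units: kg * m^2 / (A * s^3)
C does NOT reduce to kg * m^2 / (A * s^3); a valid unit for electric potential would be e.g. V.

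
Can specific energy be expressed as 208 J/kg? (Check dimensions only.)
Yes

specific energy has SI base units: m^2 / s^2
J/kg reduces to the same SI base units, so it is a valid unit for specific energy.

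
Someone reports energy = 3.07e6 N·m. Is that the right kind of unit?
Yes

energy has SI base units: kg * m^2 / s^2
N·m reduces to the same SI base units, so it is a valid unit for energy.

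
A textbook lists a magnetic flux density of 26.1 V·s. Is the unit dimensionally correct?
No

magnetic flux density has SI base units: kg / (A * s^2)
V·s does NOT reduce to kg / (A * s^2); a valid unit for magnetic flux density would be e.g. T.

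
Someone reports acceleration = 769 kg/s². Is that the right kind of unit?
No

acceleration has SI base units: m / s^2
kg/s² does NOT reduce to m / s^2; a valid unit for acceleration would be e.g. m/s².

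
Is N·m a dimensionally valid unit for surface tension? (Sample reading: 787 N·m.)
No

surface tension has SI base units: kg / s^2
N·m does NOT reduce to kg / s^2; a valid unit for surface tension would be e.g. N/m.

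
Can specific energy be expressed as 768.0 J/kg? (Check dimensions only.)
Yes

specific energy has SI base units: m^2 / s^2
J/kg reduces to the same SI base units, so it is a valid unit for specific energy.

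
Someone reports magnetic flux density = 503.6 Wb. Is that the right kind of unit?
No

magnetic flux density has SI base units: kg / (A * s^2)
Wb does NOT reduce to kg / (A * s^2); a valid unit for magnetic flux density would be e.g. T.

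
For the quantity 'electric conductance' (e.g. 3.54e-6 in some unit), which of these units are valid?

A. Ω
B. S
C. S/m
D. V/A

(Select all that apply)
B

electric conductance has SI base units: A^2 * s^3 / (kg * m^2)

Checking each option against A^2 * s^3 / (kg * m^2):
  A. Ω: ✗ does not match
  B. S: ✓ matches
  C. S/m: ✗ does not match
  D. V/A: ✗ does not match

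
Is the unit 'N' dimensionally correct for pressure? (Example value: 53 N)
No

pressure has SI base units: kg / (m * s^2)
N does NOT reduce to kg / (m * s^2); a valid unit for pressure would be e.g. Pa.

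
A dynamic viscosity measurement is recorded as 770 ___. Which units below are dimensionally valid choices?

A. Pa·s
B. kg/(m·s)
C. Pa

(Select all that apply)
A, B

dynamic viscosity has SI base units: kg / (m * s)

Checking each option against kg / (m * s):
  A. Pa·s: ✓ matches
  B. kg/(m·s): ✓ matches
  C. Pa: ✗ does not match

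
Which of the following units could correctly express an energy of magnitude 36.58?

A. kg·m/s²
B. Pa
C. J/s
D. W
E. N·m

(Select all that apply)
E

energy has SI base units: kg * m^2 / s^2

Checking each option against kg * m^2 / s^2:
  A. kg·m/s²: ✗ does not match
  B. Pa: ✗ does not match
  C. J/s: ✗ does not match
  D. W: ✗ does not match
  E. N·m: ✓ matches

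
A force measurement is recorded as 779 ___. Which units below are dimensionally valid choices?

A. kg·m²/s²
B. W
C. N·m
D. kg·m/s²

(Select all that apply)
D

force has SI base units: kg * m / s^2

Checking each option against kg * m / s^2:
  A. kg·m²/s²: ✗ does not match
  B. W: ✗ does not match
  C. N·m: ✗ does not match
  D. kg·m/s²: ✓ matches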